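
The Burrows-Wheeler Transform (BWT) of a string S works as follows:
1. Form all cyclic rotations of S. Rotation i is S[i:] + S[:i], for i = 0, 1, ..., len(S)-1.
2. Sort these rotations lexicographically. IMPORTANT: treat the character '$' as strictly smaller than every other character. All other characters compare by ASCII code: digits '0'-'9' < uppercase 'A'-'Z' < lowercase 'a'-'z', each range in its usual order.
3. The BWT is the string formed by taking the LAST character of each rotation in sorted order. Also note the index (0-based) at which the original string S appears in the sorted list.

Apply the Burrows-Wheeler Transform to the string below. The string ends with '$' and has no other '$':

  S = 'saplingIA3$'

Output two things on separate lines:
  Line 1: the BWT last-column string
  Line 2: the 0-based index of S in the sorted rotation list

Answer: 3AIgsnlpia$
10

Derivation:
All 11 rotations (rotation i = S[i:]+S[:i]):
  rot[0] = saplingIA3$
  rot[1] = aplingIA3$s
  rot[2] = plingIA3$sa
  rot[3] = lingIA3$sap
  rot[4] = ingIA3$sapl
  rot[5] = ngIA3$sapli
  rot[6] = gIA3$saplin
  rot[7] = IA3$sapling
  rot[8] = A3$saplingI
  rot[9] = 3$saplingIA
  rot[10] = $saplingIA3
Sorted (with $ < everything):
  sorted[0] = $saplingIA3  (last char: '3')
  sorted[1] = 3$saplingIA  (last char: 'A')
  sorted[2] = A3$saplingI  (last char: 'I')
  sorted[3] = IA3$sapling  (last char: 'g')
  sorted[4] = aplingIA3$s  (last char: 's')
  sorted[5] = gIA3$saplin  (last char: 'n')
  sorted[6] = ingIA3$sapl  (last char: 'l')
  sorted[7] = lingIA3$sap  (last char: 'p')
  sorted[8] = ngIA3$sapli  (last char: 'i')
  sorted[9] = plingIA3$sa  (last char: 'a')
  sorted[10] = saplingIA3$  (last char: '$')
Last column: 3AIgsnlpia$
Original string S is at sorted index 10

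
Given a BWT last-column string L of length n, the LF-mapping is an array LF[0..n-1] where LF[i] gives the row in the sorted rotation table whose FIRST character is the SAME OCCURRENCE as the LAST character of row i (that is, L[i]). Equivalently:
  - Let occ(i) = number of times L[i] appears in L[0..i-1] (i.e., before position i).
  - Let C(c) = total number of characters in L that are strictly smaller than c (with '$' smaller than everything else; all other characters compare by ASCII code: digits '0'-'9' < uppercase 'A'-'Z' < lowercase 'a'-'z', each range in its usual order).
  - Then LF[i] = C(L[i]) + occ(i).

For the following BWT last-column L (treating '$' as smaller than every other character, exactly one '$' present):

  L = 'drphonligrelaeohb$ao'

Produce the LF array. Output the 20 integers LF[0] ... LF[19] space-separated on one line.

Char counts: '$':1, 'a':2, 'b':1, 'd':1, 'e':2, 'g':1, 'h':2, 'i':1, 'l':2, 'n':1, 'o':3, 'p':1, 'r':2
C (first-col start): C('$')=0, C('a')=1, C('b')=3, C('d')=4, C('e')=5, C('g')=7, C('h')=8, C('i')=10, C('l')=11, C('n')=13, C('o')=14, C('p')=17, C('r')=18
L[0]='d': occ=0, LF[0]=C('d')+0=4+0=4
L[1]='r': occ=0, LF[1]=C('r')+0=18+0=18
L[2]='p': occ=0, LF[2]=C('p')+0=17+0=17
L[3]='h': occ=0, LF[3]=C('h')+0=8+0=8
L[4]='o': occ=0, LF[4]=C('o')+0=14+0=14
L[5]='n': occ=0, LF[5]=C('n')+0=13+0=13
L[6]='l': occ=0, LF[6]=C('l')+0=11+0=11
L[7]='i': occ=0, LF[7]=C('i')+0=10+0=10
L[8]='g': occ=0, LF[8]=C('g')+0=7+0=7
L[9]='r': occ=1, LF[9]=C('r')+1=18+1=19
L[10]='e': occ=0, LF[10]=C('e')+0=5+0=5
L[11]='l': occ=1, LF[11]=C('l')+1=11+1=12
L[12]='a': occ=0, LF[12]=C('a')+0=1+0=1
L[13]='e': occ=1, LF[13]=C('e')+1=5+1=6
L[14]='o': occ=1, LF[14]=C('o')+1=14+1=15
L[15]='h': occ=1, LF[15]=C('h')+1=8+1=9
L[16]='b': occ=0, LF[16]=C('b')+0=3+0=3
L[17]='$': occ=0, LF[17]=C('$')+0=0+0=0
L[18]='a': occ=1, LF[18]=C('a')+1=1+1=2
L[19]='o': occ=2, LF[19]=C('o')+2=14+2=16

Answer: 4 18 17 8 14 13 11 10 7 19 5 12 1 6 15 9 3 0 2 16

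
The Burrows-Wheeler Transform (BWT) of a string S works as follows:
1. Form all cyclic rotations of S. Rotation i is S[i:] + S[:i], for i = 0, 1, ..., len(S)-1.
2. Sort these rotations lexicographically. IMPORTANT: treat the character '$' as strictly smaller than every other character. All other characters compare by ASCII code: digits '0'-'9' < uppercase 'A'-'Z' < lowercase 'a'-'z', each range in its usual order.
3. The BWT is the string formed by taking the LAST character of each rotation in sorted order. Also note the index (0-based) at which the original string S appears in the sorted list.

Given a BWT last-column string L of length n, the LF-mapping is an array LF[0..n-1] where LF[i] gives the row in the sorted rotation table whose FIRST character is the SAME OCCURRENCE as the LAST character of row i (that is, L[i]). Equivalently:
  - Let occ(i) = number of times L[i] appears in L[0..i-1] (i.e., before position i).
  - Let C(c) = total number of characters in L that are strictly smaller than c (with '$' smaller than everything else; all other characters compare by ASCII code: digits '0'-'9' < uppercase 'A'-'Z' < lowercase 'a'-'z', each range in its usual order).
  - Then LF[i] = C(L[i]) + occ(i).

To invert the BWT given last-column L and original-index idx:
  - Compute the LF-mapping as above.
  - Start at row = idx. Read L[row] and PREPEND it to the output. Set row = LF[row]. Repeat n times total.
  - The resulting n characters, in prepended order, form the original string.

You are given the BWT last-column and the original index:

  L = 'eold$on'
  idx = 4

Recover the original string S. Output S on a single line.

Answer: noodle$

Derivation:
LF mapping: 2 5 3 1 0 6 4
Walk LF starting at row 4, prepending L[row]:
  step 1: row=4, L[4]='$', prepend. Next row=LF[4]=0
  step 2: row=0, L[0]='e', prepend. Next row=LF[0]=2
  step 3: row=2, L[2]='l', prepend. Next row=LF[2]=3
  step 4: row=3, L[3]='d', prepend. Next row=LF[3]=1
  step 5: row=1, L[1]='o', prepend. Next row=LF[1]=5
  step 6: row=5, L[5]='o', prepend. Next row=LF[5]=6
  step 7: row=6, L[6]='n', prepend. Next row=LF[6]=4
Reversed output: noodle$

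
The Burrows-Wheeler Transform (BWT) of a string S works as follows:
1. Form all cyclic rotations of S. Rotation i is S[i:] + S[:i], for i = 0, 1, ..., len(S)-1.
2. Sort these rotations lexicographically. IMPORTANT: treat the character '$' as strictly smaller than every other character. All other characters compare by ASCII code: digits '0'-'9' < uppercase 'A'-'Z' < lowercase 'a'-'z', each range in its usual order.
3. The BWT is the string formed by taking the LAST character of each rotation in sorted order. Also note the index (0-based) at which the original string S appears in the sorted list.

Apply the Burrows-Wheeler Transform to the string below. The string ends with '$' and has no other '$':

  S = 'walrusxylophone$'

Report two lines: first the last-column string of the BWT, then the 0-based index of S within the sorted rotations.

Answer: ewnpyaohlolur$sx
13

Derivation:
All 16 rotations (rotation i = S[i:]+S[:i]):
  rot[0] = walrusxylophone$
  rot[1] = alrusxylophone$w
  rot[2] = lrusxylophone$wa
  rot[3] = rusxylophone$wal
  rot[4] = usxylophone$walr
  rot[5] = sxylophone$walru
  rot[6] = xylophone$walrus
  rot[7] = ylophone$walrusx
  rot[8] = lophone$walrusxy
  rot[9] = ophone$walrusxyl
  rot[10] = phone$walrusxylo
  rot[11] = hone$walrusxylop
  rot[12] = one$walrusxyloph
  rot[13] = ne$walrusxylopho
  rot[14] = e$walrusxylophon
  rot[15] = $walrusxylophone
Sorted (with $ < everything):
  sorted[0] = $walrusxylophone  (last char: 'e')
  sorted[1] = alrusxylophone$w  (last char: 'w')
  sorted[2] = e$walrusxylophon  (last char: 'n')
  sorted[3] = hone$walrusxylop  (last char: 'p')
  sorted[4] = lophone$walrusxy  (last char: 'y')
  sorted[5] = lrusxylophone$wa  (last char: 'a')
  sorted[6] = ne$walrusxylopho  (last char: 'o')
  sorted[7] = one$walrusxyloph  (last char: 'h')
  sorted[8] = ophone$walrusxyl  (last char: 'l')
  sorted[9] = phone$walrusxylo  (last char: 'o')
  sorted[10] = rusxylophone$wal  (last char: 'l')
  sorted[11] = sxylophone$walru  (last char: 'u')
  sorted[12] = usxylophone$walr  (last char: 'r')
  sorted[13] = walrusxylophone$  (last char: '$')
  sorted[14] = xylophone$walrus  (last char: 's')
  sorted[15] = ylophone$walrusx  (last char: 'x')
Last column: ewnpyaohlolur$sx
Original string S is at sorted index 13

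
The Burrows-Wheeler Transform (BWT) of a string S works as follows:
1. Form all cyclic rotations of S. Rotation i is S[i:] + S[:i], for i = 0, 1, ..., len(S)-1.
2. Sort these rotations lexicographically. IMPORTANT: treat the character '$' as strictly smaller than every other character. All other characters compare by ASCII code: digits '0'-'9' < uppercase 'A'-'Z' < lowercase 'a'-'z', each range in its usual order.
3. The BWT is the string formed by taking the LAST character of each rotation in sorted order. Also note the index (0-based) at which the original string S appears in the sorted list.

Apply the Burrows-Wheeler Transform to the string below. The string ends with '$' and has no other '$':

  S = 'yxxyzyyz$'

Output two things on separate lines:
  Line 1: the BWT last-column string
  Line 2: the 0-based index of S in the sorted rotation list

All 9 rotations (rotation i = S[i:]+S[:i]):
  rot[0] = yxxyzyyz$
  rot[1] = xxyzyyz$y
  rot[2] = xyzyyz$yx
  rot[3] = yzyyz$yxx
  rot[4] = zyyz$yxxy
  rot[5] = yyz$yxxyz
  rot[6] = yz$yxxyzy
  rot[7] = z$yxxyzyy
  rot[8] = $yxxyzyyz
Sorted (with $ < everything):
  sorted[0] = $yxxyzyyz  (last char: 'z')
  sorted[1] = xxyzyyz$y  (last char: 'y')
  sorted[2] = xyzyyz$yx  (last char: 'x')
  sorted[3] = yxxyzyyz$  (last char: '$')
  sorted[4] = yyz$yxxyz  (last char: 'z')
  sorted[5] = yz$yxxyzy  (last char: 'y')
  sorted[6] = yzyyz$yxx  (last char: 'x')
  sorted[7] = z$yxxyzyy  (last char: 'y')
  sorted[8] = zyyz$yxxy  (last char: 'y')
Last column: zyx$zyxyy
Original string S is at sorted index 3

Answer: zyx$zyxyy
3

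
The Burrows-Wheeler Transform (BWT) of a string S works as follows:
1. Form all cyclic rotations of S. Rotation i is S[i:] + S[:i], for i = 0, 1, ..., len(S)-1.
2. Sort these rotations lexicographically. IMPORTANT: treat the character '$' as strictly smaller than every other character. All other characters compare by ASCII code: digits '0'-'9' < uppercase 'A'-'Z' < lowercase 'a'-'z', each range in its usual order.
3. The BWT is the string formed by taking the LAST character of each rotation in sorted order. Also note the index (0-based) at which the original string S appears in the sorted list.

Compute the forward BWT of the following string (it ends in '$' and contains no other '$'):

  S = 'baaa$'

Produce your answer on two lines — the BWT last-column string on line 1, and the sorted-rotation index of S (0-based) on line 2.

All 5 rotations (rotation i = S[i:]+S[:i]):
  rot[0] = baaa$
  rot[1] = aaa$b
  rot[2] = aa$ba
  rot[3] = a$baa
  rot[4] = $baaa
Sorted (with $ < everything):
  sorted[0] = $baaa  (last char: 'a')
  sorted[1] = a$baa  (last char: 'a')
  sorted[2] = aa$ba  (last char: 'a')
  sorted[3] = aaa$b  (last char: 'b')
  sorted[4] = baaa$  (last char: '$')
Last column: aaab$
Original string S is at sorted index 4

Answer: aaab$
4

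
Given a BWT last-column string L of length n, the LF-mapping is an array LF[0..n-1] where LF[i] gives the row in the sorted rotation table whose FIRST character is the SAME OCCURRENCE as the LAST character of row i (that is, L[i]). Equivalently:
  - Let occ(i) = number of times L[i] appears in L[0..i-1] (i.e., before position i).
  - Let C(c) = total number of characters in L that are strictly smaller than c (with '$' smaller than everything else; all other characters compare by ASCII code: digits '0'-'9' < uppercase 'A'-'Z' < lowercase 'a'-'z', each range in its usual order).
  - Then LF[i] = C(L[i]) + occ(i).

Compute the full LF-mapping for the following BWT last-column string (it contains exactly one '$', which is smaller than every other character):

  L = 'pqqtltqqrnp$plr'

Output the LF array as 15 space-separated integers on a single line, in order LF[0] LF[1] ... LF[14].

Answer: 4 7 8 13 1 14 9 10 11 3 5 0 6 2 12

Derivation:
Char counts: '$':1, 'l':2, 'n':1, 'p':3, 'q':4, 'r':2, 't':2
C (first-col start): C('$')=0, C('l')=1, C('n')=3, C('p')=4, C('q')=7, C('r')=11, C('t')=13
L[0]='p': occ=0, LF[0]=C('p')+0=4+0=4
L[1]='q': occ=0, LF[1]=C('q')+0=7+0=7
L[2]='q': occ=1, LF[2]=C('q')+1=7+1=8
L[3]='t': occ=0, LF[3]=C('t')+0=13+0=13
L[4]='l': occ=0, LF[4]=C('l')+0=1+0=1
L[5]='t': occ=1, LF[5]=C('t')+1=13+1=14
L[6]='q': occ=2, LF[6]=C('q')+2=7+2=9
L[7]='q': occ=3, LF[7]=C('q')+3=7+3=10
L[8]='r': occ=0, LF[8]=C('r')+0=11+0=11
L[9]='n': occ=0, LF[9]=C('n')+0=3+0=3
L[10]='p': occ=1, LF[10]=C('p')+1=4+1=5
L[11]='$': occ=0, LF[11]=C('$')+0=0+0=0
L[12]='p': occ=2, LF[12]=C('p')+2=4+2=6
L[13]='l': occ=1, LF[13]=C('l')+1=1+1=2
L[14]='r': occ=1, LF[14]=C('r')+1=11+1=12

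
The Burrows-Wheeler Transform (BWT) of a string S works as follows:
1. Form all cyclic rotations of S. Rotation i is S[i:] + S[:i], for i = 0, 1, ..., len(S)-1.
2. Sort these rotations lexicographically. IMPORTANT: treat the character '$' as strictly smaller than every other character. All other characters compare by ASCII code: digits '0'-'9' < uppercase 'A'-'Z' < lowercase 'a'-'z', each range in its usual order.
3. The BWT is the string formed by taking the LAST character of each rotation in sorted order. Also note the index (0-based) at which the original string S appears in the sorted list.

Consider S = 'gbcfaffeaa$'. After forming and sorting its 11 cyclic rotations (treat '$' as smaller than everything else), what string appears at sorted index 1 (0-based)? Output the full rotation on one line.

All 11 rotations (rotation i = S[i:]+S[:i]):
  rot[0] = gbcfaffeaa$
  rot[1] = bcfaffeaa$g
  rot[2] = cfaffeaa$gb
  rot[3] = faffeaa$gbc
  rot[4] = affeaa$gbcf
  rot[5] = ffeaa$gbcfa
  rot[6] = feaa$gbcfaf
  rot[7] = eaa$gbcfaff
  rot[8] = aa$gbcfaffe
  rot[9] = a$gbcfaffea
  rot[10] = $gbcfaffeaa
Sorted (with $ < everything):
  sorted[0] = $gbcfaffeaa
  sorted[1] = a$gbcfaffea
  sorted[2] = aa$gbcfaffe
  sorted[3] = affeaa$gbcf
  sorted[4] = bcfaffeaa$g
  sorted[5] = cfaffeaa$gb
  sorted[6] = eaa$gbcfaff
  sorted[7] = faffeaa$gbc
  sorted[8] = feaa$gbcfaf
  sorted[9] = ffeaa$gbcfa
  sorted[10] = gbcfaffeaa$
sorted[1] = a$gbcfaffea

Answer: a$gbcfaffea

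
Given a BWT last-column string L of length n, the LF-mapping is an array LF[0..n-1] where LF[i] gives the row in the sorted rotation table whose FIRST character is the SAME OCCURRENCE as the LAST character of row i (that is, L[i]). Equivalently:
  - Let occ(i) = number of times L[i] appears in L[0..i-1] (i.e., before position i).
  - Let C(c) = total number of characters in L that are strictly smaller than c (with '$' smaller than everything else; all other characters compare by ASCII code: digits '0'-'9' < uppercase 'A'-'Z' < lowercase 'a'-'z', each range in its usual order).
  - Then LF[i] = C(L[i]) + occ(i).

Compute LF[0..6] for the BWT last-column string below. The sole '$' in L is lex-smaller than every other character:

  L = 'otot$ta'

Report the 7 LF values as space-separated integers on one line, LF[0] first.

Char counts: '$':1, 'a':1, 'o':2, 't':3
C (first-col start): C('$')=0, C('a')=1, C('o')=2, C('t')=4
L[0]='o': occ=0, LF[0]=C('o')+0=2+0=2
L[1]='t': occ=0, LF[1]=C('t')+0=4+0=4
L[2]='o': occ=1, LF[2]=C('o')+1=2+1=3
L[3]='t': occ=1, LF[3]=C('t')+1=4+1=5
L[4]='$': occ=0, LF[4]=C('$')+0=0+0=0
L[5]='t': occ=2, LF[5]=C('t')+2=4+2=6
L[6]='a': occ=0, LF[6]=C('a')+0=1+0=1

Answer: 2 4 3 5 0 6 1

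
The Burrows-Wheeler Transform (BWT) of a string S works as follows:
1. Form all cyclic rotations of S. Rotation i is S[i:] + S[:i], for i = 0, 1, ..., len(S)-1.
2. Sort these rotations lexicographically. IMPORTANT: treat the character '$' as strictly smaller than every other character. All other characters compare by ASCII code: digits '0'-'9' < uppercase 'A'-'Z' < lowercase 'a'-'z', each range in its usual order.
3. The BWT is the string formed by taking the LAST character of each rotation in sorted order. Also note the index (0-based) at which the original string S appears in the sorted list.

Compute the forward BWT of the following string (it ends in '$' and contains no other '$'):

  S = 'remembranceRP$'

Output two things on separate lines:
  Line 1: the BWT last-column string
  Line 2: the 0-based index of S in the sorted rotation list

Answer: PRermncmreeab$
13

Derivation:
All 14 rotations (rotation i = S[i:]+S[:i]):
  rot[0] = remembranceRP$
  rot[1] = emembranceRP$r
  rot[2] = membranceRP$re
  rot[3] = embranceRP$rem
  rot[4] = mbranceRP$reme
  rot[5] = branceRP$remem
  rot[6] = ranceRP$rememb
  rot[7] = anceRP$remembr
  rot[8] = nceRP$remembra
  rot[9] = ceRP$remembran
  rot[10] = eRP$remembranc
  rot[11] = RP$remembrance
  rot[12] = P$remembranceR
  rot[13] = $remembranceRP
Sorted (with $ < everything):
  sorted[0] = $remembranceRP  (last char: 'P')
  sorted[1] = P$remembranceR  (last char: 'R')
  sorted[2] = RP$remembrance  (last char: 'e')
  sorted[3] = anceRP$remembr  (last char: 'r')
  sorted[4] = branceRP$remem  (last char: 'm')
  sorted[5] = ceRP$remembran  (last char: 'n')
  sorted[6] = eRP$remembranc  (last char: 'c')
  sorted[7] = embranceRP$rem  (last char: 'm')
  sorted[8] = emembranceRP$r  (last char: 'r')
  sorted[9] = mbranceRP$reme  (last char: 'e')
  sorted[10] = membranceRP$re  (last char: 'e')
  sorted[11] = nceRP$remembra  (last char: 'a')
  sorted[12] = ranceRP$rememb  (last char: 'b')
  sorted[13] = remembranceRP$  (last char: '$')
Last column: PRermncmreeab$
Original string S is at sorted index 13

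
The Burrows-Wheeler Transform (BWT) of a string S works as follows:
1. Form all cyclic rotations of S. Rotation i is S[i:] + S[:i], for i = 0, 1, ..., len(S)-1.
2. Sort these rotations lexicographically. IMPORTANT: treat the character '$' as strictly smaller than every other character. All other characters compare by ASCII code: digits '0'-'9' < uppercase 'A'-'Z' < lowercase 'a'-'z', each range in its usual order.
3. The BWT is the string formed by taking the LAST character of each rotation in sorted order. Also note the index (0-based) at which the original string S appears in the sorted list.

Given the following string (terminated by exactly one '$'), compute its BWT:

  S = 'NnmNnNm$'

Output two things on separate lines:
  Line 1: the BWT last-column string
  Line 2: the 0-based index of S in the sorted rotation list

All 8 rotations (rotation i = S[i:]+S[:i]):
  rot[0] = NnmNnNm$
  rot[1] = nmNnNm$N
  rot[2] = mNnNm$Nn
  rot[3] = NnNm$Nnm
  rot[4] = nNm$NnmN
  rot[5] = Nm$NnmNn
  rot[6] = m$NnmNnN
  rot[7] = $NnmNnNm
Sorted (with $ < everything):
  sorted[0] = $NnmNnNm  (last char: 'm')
  sorted[1] = Nm$NnmNn  (last char: 'n')
  sorted[2] = NnNm$Nnm  (last char: 'm')
  sorted[3] = NnmNnNm$  (last char: '$')
  sorted[4] = m$NnmNnN  (last char: 'N')
  sorted[5] = mNnNm$Nn  (last char: 'n')
  sorted[6] = nNm$NnmN  (last char: 'N')
  sorted[7] = nmNnNm$N  (last char: 'N')
Last column: mnm$NnNN
Original string S is at sorted index 3

Answer: mnm$NnNN
3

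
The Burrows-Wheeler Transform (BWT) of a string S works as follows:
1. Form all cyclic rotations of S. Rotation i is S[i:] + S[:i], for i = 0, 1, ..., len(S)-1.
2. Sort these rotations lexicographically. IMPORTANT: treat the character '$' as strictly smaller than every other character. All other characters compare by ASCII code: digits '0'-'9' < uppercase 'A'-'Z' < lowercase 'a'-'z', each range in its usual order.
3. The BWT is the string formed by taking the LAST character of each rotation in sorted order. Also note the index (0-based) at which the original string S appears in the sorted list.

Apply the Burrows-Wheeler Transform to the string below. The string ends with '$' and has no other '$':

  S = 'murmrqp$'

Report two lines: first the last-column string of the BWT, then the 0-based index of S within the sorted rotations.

Answer: pr$qrumm
2

Derivation:
All 8 rotations (rotation i = S[i:]+S[:i]):
  rot[0] = murmrqp$
  rot[1] = urmrqp$m
  rot[2] = rmrqp$mu
  rot[3] = mrqp$mur
  rot[4] = rqp$murm
  rot[5] = qp$murmr
  rot[6] = p$murmrq
  rot[7] = $murmrqp
Sorted (with $ < everything):
  sorted[0] = $murmrqp  (last char: 'p')
  sorted[1] = mrqp$mur  (last char: 'r')
  sorted[2] = murmrqp$  (last char: '$')
  sorted[3] = p$murmrq  (last char: 'q')
  sorted[4] = qp$murmr  (last char: 'r')
  sorted[5] = rmrqp$mu  (last char: 'u')
  sorted[6] = rqp$murm  (last char: 'm')
  sorted[7] = urmrqp$m  (last char: 'm')
Last column: pr$qrumm
Original string S is at sorted index 2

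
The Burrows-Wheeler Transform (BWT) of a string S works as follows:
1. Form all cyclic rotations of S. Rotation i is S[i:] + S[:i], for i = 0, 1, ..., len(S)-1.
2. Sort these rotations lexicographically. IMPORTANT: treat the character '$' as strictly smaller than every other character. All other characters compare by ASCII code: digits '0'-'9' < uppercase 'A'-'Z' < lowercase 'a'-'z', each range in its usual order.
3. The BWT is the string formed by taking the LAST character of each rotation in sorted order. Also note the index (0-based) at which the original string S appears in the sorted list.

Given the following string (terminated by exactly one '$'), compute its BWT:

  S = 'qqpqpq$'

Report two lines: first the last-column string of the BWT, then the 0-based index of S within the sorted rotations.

All 7 rotations (rotation i = S[i:]+S[:i]):
  rot[0] = qqpqpq$
  rot[1] = qpqpq$q
  rot[2] = pqpq$qq
  rot[3] = qpq$qqp
  rot[4] = pq$qqpq
  rot[5] = q$qqpqp
  rot[6] = $qqpqpq
Sorted (with $ < everything):
  sorted[0] = $qqpqpq  (last char: 'q')
  sorted[1] = pq$qqpq  (last char: 'q')
  sorted[2] = pqpq$qq  (last char: 'q')
  sorted[3] = q$qqpqp  (last char: 'p')
  sorted[4] = qpq$qqp  (last char: 'p')
  sorted[5] = qpqpq$q  (last char: 'q')
  sorted[6] = qqpqpq$  (last char: '$')
Last column: qqqppq$
Original string S is at sorted index 6

Answer: qqqppq$
6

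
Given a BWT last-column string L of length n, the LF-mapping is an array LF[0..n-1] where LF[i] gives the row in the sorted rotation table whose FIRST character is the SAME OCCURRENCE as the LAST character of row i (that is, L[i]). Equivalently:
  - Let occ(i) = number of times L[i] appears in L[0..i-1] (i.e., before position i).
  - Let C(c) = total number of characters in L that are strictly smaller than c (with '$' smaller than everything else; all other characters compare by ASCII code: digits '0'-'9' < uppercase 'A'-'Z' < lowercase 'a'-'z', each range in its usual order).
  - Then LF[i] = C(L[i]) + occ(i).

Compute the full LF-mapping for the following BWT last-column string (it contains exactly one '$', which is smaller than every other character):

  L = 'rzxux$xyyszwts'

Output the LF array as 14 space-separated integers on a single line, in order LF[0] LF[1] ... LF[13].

Answer: 1 12 7 5 8 0 9 10 11 2 13 6 4 3

Derivation:
Char counts: '$':1, 'r':1, 's':2, 't':1, 'u':1, 'w':1, 'x':3, 'y':2, 'z':2
C (first-col start): C('$')=0, C('r')=1, C('s')=2, C('t')=4, C('u')=5, C('w')=6, C('x')=7, C('y')=10, C('z')=12
L[0]='r': occ=0, LF[0]=C('r')+0=1+0=1
L[1]='z': occ=0, LF[1]=C('z')+0=12+0=12
L[2]='x': occ=0, LF[2]=C('x')+0=7+0=7
L[3]='u': occ=0, LF[3]=C('u')+0=5+0=5
L[4]='x': occ=1, LF[4]=C('x')+1=7+1=8
L[5]='$': occ=0, LF[5]=C('$')+0=0+0=0
L[6]='x': occ=2, LF[6]=C('x')+2=7+2=9
L[7]='y': occ=0, LF[7]=C('y')+0=10+0=10
L[8]='y': occ=1, LF[8]=C('y')+1=10+1=11
L[9]='s': occ=0, LF[9]=C('s')+0=2+0=2
L[10]='z': occ=1, LF[10]=C('z')+1=12+1=13
L[11]='w': occ=0, LF[11]=C('w')+0=6+0=6
L[12]='t': occ=0, LF[12]=C('t')+0=4+0=4
L[13]='s': occ=1, LF[13]=C('s')+1=2+1=3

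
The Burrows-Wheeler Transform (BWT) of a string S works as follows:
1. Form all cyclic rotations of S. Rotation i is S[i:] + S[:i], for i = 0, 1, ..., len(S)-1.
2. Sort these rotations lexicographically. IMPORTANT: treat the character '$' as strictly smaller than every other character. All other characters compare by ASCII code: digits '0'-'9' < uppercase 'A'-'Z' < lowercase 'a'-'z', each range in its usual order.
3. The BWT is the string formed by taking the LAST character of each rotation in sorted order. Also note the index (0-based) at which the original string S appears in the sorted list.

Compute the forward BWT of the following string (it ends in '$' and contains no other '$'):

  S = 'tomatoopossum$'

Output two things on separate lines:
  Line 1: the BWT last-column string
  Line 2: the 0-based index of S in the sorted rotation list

All 14 rotations (rotation i = S[i:]+S[:i]):
  rot[0] = tomatoopossum$
  rot[1] = omatoopossum$t
  rot[2] = matoopossum$to
  rot[3] = atoopossum$tom
  rot[4] = toopossum$toma
  rot[5] = oopossum$tomat
  rot[6] = opossum$tomato
  rot[7] = possum$tomatoo
  rot[8] = ossum$tomatoop
  rot[9] = ssum$tomatoopo
  rot[10] = sum$tomatoopos
  rot[11] = um$tomatooposs
  rot[12] = m$tomatoopossu
  rot[13] = $tomatoopossum
Sorted (with $ < everything):
  sorted[0] = $tomatoopossum  (last char: 'm')
  sorted[1] = atoopossum$tom  (last char: 'm')
  sorted[2] = m$tomatoopossu  (last char: 'u')
  sorted[3] = matoopossum$to  (last char: 'o')
  sorted[4] = omatoopossum$t  (last char: 't')
  sorted[5] = oopossum$tomat  (last char: 't')
  sorted[6] = opossum$tomato  (last char: 'o')
  sorted[7] = ossum$tomatoop  (last char: 'p')
  sorted[8] = possum$tomatoo  (last char: 'o')
  sorted[9] = ssum$tomatoopo  (last char: 'o')
  sorted[10] = sum$tomatoopos  (last char: 's')
  sorted[11] = tomatoopossum$  (last char: '$')
  sorted[12] = toopossum$toma  (last char: 'a')
  sorted[13] = um$tomatooposs  (last char: 's')
Last column: mmuottopoos$as
Original string S is at sorted index 11

Answer: mmuottopoos$as
11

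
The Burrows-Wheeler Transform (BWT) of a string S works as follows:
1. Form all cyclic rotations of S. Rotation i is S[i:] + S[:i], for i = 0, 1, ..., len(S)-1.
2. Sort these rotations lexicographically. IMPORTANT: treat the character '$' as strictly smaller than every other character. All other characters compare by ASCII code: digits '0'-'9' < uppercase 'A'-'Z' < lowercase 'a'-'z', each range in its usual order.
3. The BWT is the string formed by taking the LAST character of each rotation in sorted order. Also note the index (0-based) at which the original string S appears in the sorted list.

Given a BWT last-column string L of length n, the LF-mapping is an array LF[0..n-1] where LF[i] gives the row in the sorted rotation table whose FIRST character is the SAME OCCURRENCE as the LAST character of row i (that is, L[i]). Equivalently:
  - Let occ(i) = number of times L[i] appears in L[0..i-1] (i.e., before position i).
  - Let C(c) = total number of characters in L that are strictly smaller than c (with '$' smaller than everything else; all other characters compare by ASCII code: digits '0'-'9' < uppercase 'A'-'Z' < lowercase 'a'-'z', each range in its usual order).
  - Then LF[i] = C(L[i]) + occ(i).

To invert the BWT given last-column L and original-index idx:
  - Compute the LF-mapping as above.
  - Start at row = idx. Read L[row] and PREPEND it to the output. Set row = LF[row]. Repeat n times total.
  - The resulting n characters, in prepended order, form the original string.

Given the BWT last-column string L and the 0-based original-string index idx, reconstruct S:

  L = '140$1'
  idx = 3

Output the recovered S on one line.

LF mapping: 2 4 1 0 3
Walk LF starting at row 3, prepending L[row]:
  step 1: row=3, L[3]='$', prepend. Next row=LF[3]=0
  step 2: row=0, L[0]='1', prepend. Next row=LF[0]=2
  step 3: row=2, L[2]='0', prepend. Next row=LF[2]=1
  step 4: row=1, L[1]='4', prepend. Next row=LF[1]=4
  step 5: row=4, L[4]='1', prepend. Next row=LF[4]=3
Reversed output: 1401$

Answer: 1401$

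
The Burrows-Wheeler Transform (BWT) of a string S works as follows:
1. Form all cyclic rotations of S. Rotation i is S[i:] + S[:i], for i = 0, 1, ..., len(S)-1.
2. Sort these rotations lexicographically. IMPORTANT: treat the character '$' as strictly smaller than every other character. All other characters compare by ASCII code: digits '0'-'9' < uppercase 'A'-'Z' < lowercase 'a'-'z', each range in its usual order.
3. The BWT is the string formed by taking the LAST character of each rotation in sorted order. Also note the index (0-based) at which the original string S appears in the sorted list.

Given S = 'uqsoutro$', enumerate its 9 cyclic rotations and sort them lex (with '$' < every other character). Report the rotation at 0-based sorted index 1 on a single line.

All 9 rotations (rotation i = S[i:]+S[:i]):
  rot[0] = uqsoutro$
  rot[1] = qsoutro$u
  rot[2] = soutro$uq
  rot[3] = outro$uqs
  rot[4] = utro$uqso
  rot[5] = tro$uqsou
  rot[6] = ro$uqsout
  rot[7] = o$uqsoutr
  rot[8] = $uqsoutro
Sorted (with $ < everything):
  sorted[0] = $uqsoutro
  sorted[1] = o$uqsoutr
  sorted[2] = outro$uqs
  sorted[3] = qsoutro$u
  sorted[4] = ro$uqsout
  sorted[5] = soutro$uq
  sorted[6] = tro$uqsou
  sorted[7] = uqsoutro$
  sorted[8] = utro$uqso
sorted[1] = o$uqsoutr

Answer: o$uqsoutr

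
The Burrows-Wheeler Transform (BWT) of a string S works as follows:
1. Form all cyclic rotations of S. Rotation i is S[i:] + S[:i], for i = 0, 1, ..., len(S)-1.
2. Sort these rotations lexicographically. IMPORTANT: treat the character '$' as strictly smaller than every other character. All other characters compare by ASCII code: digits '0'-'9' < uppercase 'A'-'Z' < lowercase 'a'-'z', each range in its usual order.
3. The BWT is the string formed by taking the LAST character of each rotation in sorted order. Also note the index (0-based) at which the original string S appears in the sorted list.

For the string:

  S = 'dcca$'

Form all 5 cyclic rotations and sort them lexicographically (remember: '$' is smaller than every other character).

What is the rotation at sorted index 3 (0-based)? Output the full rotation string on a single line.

All 5 rotations (rotation i = S[i:]+S[:i]):
  rot[0] = dcca$
  rot[1] = cca$d
  rot[2] = ca$dc
  rot[3] = a$dcc
  rot[4] = $dcca
Sorted (with $ < everything):
  sorted[0] = $dcca
  sorted[1] = a$dcc
  sorted[2] = ca$dc
  sorted[3] = cca$d
  sorted[4] = dcca$
sorted[3] = cca$d

Answer: cca$d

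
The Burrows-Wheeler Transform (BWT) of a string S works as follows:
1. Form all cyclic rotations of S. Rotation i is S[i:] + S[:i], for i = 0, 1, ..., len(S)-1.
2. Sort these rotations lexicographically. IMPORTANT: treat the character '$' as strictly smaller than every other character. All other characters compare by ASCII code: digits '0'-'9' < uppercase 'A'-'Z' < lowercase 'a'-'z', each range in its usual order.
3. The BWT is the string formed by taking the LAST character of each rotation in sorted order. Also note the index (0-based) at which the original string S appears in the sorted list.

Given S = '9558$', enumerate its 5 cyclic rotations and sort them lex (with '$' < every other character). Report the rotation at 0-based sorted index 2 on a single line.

Answer: 58$95

Derivation:
All 5 rotations (rotation i = S[i:]+S[:i]):
  rot[0] = 9558$
  rot[1] = 558$9
  rot[2] = 58$95
  rot[3] = 8$955
  rot[4] = $9558
Sorted (with $ < everything):
  sorted[0] = $9558
  sorted[1] = 558$9
  sorted[2] = 58$95
  sorted[3] = 8$955
  sorted[4] = 9558$
sorted[2] = 58$95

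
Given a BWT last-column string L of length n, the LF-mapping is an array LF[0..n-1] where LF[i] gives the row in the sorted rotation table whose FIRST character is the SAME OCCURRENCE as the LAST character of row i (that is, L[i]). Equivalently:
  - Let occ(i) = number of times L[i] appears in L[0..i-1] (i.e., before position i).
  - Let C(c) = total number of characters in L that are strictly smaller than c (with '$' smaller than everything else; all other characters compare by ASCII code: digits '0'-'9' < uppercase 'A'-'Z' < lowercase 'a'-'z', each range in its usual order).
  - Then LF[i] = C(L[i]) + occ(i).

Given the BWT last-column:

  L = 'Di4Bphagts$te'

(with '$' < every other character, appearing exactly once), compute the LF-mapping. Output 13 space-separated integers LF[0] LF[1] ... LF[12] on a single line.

Char counts: '$':1, '4':1, 'B':1, 'D':1, 'a':1, 'e':1, 'g':1, 'h':1, 'i':1, 'p':1, 's':1, 't':2
C (first-col start): C('$')=0, C('4')=1, C('B')=2, C('D')=3, C('a')=4, C('e')=5, C('g')=6, C('h')=7, C('i')=8, C('p')=9, C('s')=10, C('t')=11
L[0]='D': occ=0, LF[0]=C('D')+0=3+0=3
L[1]='i': occ=0, LF[1]=C('i')+0=8+0=8
L[2]='4': occ=0, LF[2]=C('4')+0=1+0=1
L[3]='B': occ=0, LF[3]=C('B')+0=2+0=2
L[4]='p': occ=0, LF[4]=C('p')+0=9+0=9
L[5]='h': occ=0, LF[5]=C('h')+0=7+0=7
L[6]='a': occ=0, LF[6]=C('a')+0=4+0=4
L[7]='g': occ=0, LF[7]=C('g')+0=6+0=6
L[8]='t': occ=0, LF[8]=C('t')+0=11+0=11
L[9]='s': occ=0, LF[9]=C('s')+0=10+0=10
L[10]='$': occ=0, LF[10]=C('$')+0=0+0=0
L[11]='t': occ=1, LF[11]=C('t')+1=11+1=12
L[12]='e': occ=0, LF[12]=C('e')+0=5+0=5

Answer: 3 8 1 2 9 7 4 6 11 10 0 12 5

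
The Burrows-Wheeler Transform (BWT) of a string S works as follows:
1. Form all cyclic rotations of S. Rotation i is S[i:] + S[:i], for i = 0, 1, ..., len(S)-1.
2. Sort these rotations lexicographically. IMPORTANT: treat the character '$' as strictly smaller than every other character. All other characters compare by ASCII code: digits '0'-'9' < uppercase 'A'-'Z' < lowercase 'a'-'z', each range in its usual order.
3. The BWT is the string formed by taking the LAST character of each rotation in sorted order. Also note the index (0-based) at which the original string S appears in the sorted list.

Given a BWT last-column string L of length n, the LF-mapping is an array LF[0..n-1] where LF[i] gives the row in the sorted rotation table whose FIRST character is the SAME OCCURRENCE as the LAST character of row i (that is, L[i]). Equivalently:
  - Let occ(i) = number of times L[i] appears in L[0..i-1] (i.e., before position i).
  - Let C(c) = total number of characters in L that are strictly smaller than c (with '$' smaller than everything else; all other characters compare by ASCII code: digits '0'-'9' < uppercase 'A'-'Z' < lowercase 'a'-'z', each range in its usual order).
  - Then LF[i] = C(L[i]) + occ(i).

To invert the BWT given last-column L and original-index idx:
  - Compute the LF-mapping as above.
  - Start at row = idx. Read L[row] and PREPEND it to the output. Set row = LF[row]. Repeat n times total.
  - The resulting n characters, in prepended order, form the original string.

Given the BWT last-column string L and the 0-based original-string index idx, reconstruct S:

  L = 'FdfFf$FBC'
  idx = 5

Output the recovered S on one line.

LF mapping: 3 6 7 4 8 0 5 1 2
Walk LF starting at row 5, prepending L[row]:
  step 1: row=5, L[5]='$', prepend. Next row=LF[5]=0
  step 2: row=0, L[0]='F', prepend. Next row=LF[0]=3
  step 3: row=3, L[3]='F', prepend. Next row=LF[3]=4
  step 4: row=4, L[4]='f', prepend. Next row=LF[4]=8
  step 5: row=8, L[8]='C', prepend. Next row=LF[8]=2
  step 6: row=2, L[2]='f', prepend. Next row=LF[2]=7
  step 7: row=7, L[7]='B', prepend. Next row=LF[7]=1
  step 8: row=1, L[1]='d', prepend. Next row=LF[1]=6
  step 9: row=6, L[6]='F', prepend. Next row=LF[6]=5
Reversed output: FdBfCfFF$

Answer: FdBfCfFF$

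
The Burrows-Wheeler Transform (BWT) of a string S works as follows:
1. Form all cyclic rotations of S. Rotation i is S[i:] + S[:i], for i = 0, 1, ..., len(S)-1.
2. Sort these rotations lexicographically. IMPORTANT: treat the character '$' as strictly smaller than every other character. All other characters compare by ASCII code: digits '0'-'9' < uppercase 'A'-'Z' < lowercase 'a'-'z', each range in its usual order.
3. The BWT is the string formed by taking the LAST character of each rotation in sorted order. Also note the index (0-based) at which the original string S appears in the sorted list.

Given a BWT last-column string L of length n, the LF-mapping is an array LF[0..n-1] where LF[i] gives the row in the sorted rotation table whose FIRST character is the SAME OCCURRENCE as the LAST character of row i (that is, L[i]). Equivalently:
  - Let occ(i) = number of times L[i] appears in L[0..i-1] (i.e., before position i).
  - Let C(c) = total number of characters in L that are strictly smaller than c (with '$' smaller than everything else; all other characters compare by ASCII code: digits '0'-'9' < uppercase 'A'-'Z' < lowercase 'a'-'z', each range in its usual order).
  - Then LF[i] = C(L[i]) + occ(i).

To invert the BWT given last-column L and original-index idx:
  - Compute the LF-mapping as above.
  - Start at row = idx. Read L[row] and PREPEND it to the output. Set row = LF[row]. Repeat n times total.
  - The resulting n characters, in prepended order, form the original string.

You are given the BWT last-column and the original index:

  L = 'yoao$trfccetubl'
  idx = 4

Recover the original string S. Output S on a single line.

LF mapping: 14 8 1 9 0 11 10 6 3 4 5 12 13 2 7
Walk LF starting at row 4, prepending L[row]:
  step 1: row=4, L[4]='$', prepend. Next row=LF[4]=0
  step 2: row=0, L[0]='y', prepend. Next row=LF[0]=14
  step 3: row=14, L[14]='l', prepend. Next row=LF[14]=7
  step 4: row=7, L[7]='f', prepend. Next row=LF[7]=6
  step 5: row=6, L[6]='r', prepend. Next row=LF[6]=10
  step 6: row=10, L[10]='e', prepend. Next row=LF[10]=5
  step 7: row=5, L[5]='t', prepend. Next row=LF[5]=11
  step 8: row=11, L[11]='t', prepend. Next row=LF[11]=12
  step 9: row=12, L[12]='u', prepend. Next row=LF[12]=13
  step 10: row=13, L[13]='b', prepend. Next row=LF[13]=2
  step 11: row=2, L[2]='a', prepend. Next row=LF[2]=1
  step 12: row=1, L[1]='o', prepend. Next row=LF[1]=8
  step 13: row=8, L[8]='c', prepend. Next row=LF[8]=3
  step 14: row=3, L[3]='o', prepend. Next row=LF[3]=9
  step 15: row=9, L[9]='c', prepend. Next row=LF[9]=4
Reversed output: cocoabutterfly$

Answer: cocoabutterfly$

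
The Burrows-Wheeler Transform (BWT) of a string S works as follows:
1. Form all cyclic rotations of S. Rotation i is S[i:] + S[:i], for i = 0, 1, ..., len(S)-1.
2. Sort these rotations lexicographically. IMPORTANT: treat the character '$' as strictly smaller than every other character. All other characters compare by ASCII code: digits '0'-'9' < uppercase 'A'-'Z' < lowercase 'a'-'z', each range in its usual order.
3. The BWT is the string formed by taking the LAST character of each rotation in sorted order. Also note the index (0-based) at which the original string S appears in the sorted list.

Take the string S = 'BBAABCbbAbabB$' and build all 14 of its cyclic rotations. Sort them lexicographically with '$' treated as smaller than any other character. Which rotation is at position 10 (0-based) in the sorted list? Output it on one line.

All 14 rotations (rotation i = S[i:]+S[:i]):
  rot[0] = BBAABCbbAbabB$
  rot[1] = BAABCbbAbabB$B
  rot[2] = AABCbbAbabB$BB
  rot[3] = ABCbbAbabB$BBA
  rot[4] = BCbbAbabB$BBAA
  rot[5] = CbbAbabB$BBAAB
  rot[6] = bbAbabB$BBAABC
  rot[7] = bAbabB$BBAABCb
  rot[8] = AbabB$BBAABCbb
  rot[9] = babB$BBAABCbbA
  rot[10] = abB$BBAABCbbAb
  rot[11] = bB$BBAABCbbAba
  rot[12] = B$BBAABCbbAbab
  rot[13] = $BBAABCbbAbabB
Sorted (with $ < everything):
  sorted[0] = $BBAABCbbAbabB
  sorted[1] = AABCbbAbabB$BB
  sorted[2] = ABCbbAbabB$BBA
  sorted[3] = AbabB$BBAABCbb
  sorted[4] = B$BBAABCbbAbab
  sorted[5] = BAABCbbAbabB$B
  sorted[6] = BBAABCbbAbabB$
  sorted[7] = BCbbAbabB$BBAA
  sorted[8] = CbbAbabB$BBAAB
  sorted[9] = abB$BBAABCbbAb
  sorted[10] = bAbabB$BBAABCb
  sorted[11] = bB$BBAABCbbAba
  sorted[12] = babB$BBAABCbbA
  sorted[13] = bbAbabB$BBAABC
sorted[10] = bAbabB$BBAABCb

Answer: bAbabB$BBAABCb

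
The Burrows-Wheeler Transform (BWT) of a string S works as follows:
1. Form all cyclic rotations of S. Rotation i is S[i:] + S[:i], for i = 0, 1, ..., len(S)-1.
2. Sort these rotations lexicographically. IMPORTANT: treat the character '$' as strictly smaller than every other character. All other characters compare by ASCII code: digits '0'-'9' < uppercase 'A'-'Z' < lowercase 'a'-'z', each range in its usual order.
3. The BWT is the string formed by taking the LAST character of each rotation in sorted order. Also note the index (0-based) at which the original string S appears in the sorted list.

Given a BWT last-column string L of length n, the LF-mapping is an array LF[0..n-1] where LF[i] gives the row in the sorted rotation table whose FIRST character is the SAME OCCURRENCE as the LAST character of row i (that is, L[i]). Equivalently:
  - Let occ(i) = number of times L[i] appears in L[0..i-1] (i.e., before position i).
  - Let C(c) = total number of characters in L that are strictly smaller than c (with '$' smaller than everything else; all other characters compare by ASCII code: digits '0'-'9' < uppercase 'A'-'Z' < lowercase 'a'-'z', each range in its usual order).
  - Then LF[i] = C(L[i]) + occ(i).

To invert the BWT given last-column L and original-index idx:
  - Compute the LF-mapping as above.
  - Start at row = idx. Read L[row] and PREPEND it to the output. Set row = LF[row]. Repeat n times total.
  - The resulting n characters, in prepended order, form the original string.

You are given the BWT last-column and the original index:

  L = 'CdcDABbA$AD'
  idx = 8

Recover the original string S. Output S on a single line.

LF mapping: 5 10 9 6 1 4 8 2 0 3 7
Walk LF starting at row 8, prepending L[row]:
  step 1: row=8, L[8]='$', prepend. Next row=LF[8]=0
  step 2: row=0, L[0]='C', prepend. Next row=LF[0]=5
  step 3: row=5, L[5]='B', prepend. Next row=LF[5]=4
  step 4: row=4, L[4]='A', prepend. Next row=LF[4]=1
  step 5: row=1, L[1]='d', prepend. Next row=LF[1]=10
  step 6: row=10, L[10]='D', prepend. Next row=LF[10]=7
  step 7: row=7, L[7]='A', prepend. Next row=LF[7]=2
  step 8: row=2, L[2]='c', prepend. Next row=LF[2]=9
  step 9: row=9, L[9]='A', prepend. Next row=LF[9]=3
  step 10: row=3, L[3]='D', prepend. Next row=LF[3]=6
  step 11: row=6, L[6]='b', prepend. Next row=LF[6]=8
Reversed output: bDAcADdABC$

Answer: bDAcADdABC$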